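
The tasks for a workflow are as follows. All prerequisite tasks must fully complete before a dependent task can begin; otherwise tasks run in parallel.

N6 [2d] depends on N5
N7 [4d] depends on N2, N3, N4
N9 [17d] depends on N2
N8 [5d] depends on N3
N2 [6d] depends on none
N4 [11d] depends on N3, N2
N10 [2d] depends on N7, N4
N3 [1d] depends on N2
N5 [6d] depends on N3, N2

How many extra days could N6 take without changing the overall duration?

The longest chain is N2→N3→N4→N7→N10 = 6+1+11+4+2 = 24; overall finish 24 days.
The longest chain containing N6 totals 15 days.
Float = 24 − 15 = 9.

9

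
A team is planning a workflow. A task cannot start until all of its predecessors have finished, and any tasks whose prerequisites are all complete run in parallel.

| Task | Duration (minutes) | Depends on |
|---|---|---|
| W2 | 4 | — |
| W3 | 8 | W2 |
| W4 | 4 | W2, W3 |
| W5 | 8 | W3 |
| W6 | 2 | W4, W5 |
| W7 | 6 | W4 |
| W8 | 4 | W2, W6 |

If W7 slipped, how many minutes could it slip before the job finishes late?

The longest chain is W2→W3→W5→W6→W8 = 4+8+8+2+4 = 26; overall finish 26 minutes.
The longest chain containing W7 totals 22 minutes.
Slack of W7 = 20 − 16 = 4 minutes.

4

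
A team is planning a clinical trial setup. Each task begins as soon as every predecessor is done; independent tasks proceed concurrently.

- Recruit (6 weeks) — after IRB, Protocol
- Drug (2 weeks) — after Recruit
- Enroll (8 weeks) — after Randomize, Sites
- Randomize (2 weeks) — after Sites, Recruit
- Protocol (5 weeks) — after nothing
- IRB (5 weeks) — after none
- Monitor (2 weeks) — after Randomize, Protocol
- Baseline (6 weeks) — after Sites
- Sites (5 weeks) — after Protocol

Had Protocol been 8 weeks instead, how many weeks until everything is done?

The binding path is Protocol→Recruit→Randomize→Enroll = 5+6+2+8 = 21; finish at 21 weeks.
Since Protocol is critical, the +3 change carries straight to that chain (now 24 weeks).
That remains the longest chain; total 24 weeks.

24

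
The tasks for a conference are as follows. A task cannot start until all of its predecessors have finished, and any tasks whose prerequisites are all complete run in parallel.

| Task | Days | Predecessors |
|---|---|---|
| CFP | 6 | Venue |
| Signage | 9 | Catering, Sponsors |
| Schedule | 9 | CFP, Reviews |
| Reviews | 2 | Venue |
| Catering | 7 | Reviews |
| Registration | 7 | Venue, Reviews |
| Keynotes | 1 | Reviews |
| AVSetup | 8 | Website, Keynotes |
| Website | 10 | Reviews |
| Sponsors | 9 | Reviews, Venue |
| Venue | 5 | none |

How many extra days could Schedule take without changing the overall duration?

Critical path: Venue→Reviews→Sponsors→Signage = 5+2+9+9 = 25, so the finish is 25 days.
Schedule finishes as early as 20 and must finish by 25.
Float = 25 − 20 = 5.

5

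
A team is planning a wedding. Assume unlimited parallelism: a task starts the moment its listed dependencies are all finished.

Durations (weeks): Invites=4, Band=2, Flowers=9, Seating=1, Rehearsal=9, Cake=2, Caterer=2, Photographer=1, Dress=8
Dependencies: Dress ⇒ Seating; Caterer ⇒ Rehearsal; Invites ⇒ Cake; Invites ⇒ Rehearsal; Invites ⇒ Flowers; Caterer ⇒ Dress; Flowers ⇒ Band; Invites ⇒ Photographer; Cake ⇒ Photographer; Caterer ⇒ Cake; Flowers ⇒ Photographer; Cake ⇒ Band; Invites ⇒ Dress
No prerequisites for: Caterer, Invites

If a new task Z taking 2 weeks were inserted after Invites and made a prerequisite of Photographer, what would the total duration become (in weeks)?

15

Originally the project takes 15 weeks.
With Z inserted, Photographer now waits for max(Cake, Invites, Flowers, Z).
New critical path: Invites→Flowers→Band = 4+9+2 = 15 ⇒ 15 weeks.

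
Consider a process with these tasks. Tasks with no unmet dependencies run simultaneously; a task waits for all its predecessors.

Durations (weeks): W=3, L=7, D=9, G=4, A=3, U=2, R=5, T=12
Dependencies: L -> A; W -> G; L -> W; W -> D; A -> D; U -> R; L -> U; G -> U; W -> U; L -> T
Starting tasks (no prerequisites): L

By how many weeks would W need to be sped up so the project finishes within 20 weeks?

1

Current finish: 21 weeks; target: 20.
W is on every critical path, so each week cut from W cuts the finish by one (this holds down to a finish of 19).
Need 21 − 20 = 1 week off W → W becomes 2 weeks, finish becomes 20.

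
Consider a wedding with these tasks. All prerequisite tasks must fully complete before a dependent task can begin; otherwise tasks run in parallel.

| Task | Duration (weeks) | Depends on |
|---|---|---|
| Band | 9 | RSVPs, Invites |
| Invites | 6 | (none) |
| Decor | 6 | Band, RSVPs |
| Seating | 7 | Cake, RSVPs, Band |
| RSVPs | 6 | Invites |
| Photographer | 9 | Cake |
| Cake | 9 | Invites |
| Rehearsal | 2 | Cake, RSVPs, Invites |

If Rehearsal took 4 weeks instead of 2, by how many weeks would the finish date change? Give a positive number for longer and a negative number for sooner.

Critical path before the change: Invites→RSVPs→Band→Seating = 6+6+9+7 = 28 giving 28 weeks.
Rehearsal is off the critical path — its longest chain is 17 weeks, giving 11 of slack.
That remains the longest chain; total 28 weeks.
Change in finish: 28 − 28 = +0 weeks.

0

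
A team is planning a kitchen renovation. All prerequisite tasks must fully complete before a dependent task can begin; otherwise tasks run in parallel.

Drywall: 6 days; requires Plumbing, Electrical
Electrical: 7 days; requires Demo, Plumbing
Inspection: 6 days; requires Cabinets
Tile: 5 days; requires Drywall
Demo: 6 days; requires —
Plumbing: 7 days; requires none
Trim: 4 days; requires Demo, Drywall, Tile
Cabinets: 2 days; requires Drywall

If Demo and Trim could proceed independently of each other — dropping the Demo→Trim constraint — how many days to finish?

29

With the dependency in place, Plumbing→Electrical→Drywall→Tile→Trim = 7+7+6+5+4 = 29 sets the finish at 29 days.
Dropping Demo→Trim doesn't change Trim's earliest start (25); another predecessor still binds.
New critical path: Plumbing→Electrical→Drywall→Tile→Trim = 7+7+6+5+4 = 29 ⇒ 29 days.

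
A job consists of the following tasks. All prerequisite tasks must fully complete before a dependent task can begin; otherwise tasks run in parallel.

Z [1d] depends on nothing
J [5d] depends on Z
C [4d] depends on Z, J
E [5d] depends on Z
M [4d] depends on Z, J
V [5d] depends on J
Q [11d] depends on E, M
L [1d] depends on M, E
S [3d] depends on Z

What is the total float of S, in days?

17

Z→J→M→Q = 1+5+4+11 = 21 sets the makespan at 21 days.
Longest path through S: 4 days (earliest finish 4, latest finish 21).
Float = 21 − 4 = 17.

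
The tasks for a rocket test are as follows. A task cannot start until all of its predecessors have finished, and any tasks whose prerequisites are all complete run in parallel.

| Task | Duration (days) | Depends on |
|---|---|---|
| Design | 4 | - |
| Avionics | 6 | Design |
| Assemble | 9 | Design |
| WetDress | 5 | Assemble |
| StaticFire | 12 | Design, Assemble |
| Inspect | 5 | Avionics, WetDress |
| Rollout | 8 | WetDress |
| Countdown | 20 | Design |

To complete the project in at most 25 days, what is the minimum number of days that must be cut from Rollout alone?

1

Current finish: 26 days; target: 25.
Rollout is on every critical path, so each day cut from Rollout cuts the finish by one (this holds down to a finish of 25).
Need 26 − 25 = 1 day off Rollout → Rollout becomes 7 days, finish becomes 25.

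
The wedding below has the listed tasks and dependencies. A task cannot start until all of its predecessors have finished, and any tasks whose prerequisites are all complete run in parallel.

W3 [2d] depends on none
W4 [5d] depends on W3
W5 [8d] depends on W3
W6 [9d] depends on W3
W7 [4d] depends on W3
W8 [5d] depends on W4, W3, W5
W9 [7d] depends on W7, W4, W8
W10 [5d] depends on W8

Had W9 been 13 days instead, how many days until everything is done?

The binding path is W3→W5→W8→W9 = 2+8+5+7 = 22; finish at 22 days.
W9 lies on that path, so at 13 days the path becomes 28 days.
No other chain overtakes it, so the finish is 28 days.

28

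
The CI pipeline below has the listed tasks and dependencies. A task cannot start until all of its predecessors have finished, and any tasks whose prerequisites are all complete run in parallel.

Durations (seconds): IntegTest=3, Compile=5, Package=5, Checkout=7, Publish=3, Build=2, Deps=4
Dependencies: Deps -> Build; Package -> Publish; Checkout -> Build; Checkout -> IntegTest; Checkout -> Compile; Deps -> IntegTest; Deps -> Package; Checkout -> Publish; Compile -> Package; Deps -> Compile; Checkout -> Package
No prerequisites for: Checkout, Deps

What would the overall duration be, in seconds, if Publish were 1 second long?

The binding path is Checkout→Compile→Package→Publish = 7+5+5+3 = 20; finish at 20 seconds.
Publish lies on that path, so at 1 second the path becomes 18 seconds.
The critical path is still Checkout→Compile→Package→Publish; finish is now 18 seconds.

18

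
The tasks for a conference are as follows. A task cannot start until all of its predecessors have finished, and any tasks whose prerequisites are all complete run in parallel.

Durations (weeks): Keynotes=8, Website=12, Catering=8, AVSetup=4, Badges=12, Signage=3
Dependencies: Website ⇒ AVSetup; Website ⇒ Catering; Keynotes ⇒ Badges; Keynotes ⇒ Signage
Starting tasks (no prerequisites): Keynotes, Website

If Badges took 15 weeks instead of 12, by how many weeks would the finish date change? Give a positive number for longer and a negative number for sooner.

As given, the longest chain is Keynotes→Badges = 8+12 = 20, so the finish is 20 weeks.
Badges is on the critical path; changing it to 15 makes that path 23 weeks.
That remains the longest chain; total 23 weeks.
Change in finish: 23 − 20 = +3 weeks.

3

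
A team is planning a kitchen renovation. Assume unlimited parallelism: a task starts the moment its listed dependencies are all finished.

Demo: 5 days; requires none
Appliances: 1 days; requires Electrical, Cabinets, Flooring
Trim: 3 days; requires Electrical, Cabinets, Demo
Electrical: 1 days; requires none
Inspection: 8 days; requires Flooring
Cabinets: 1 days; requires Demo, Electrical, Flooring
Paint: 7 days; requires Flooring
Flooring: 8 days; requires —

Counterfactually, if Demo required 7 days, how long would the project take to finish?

16

Baseline: Flooring→Inspection = 8+8 = 16 → 16 days.
Demo has 7 days of float (longest path through it is 9).
No other chain overtakes it, so the finish is 16 days.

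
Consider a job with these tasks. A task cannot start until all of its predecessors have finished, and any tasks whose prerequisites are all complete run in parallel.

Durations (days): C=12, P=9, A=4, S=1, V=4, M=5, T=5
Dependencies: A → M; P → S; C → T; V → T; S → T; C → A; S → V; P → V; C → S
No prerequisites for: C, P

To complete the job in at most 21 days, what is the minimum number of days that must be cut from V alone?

Current finish: 22 days; target: 21.
V is on every critical path, so each day cut from V cuts the finish by one (this holds down to a finish of 21).
Need 22 − 21 = 1 day off V → V becomes 3 days, finish becomes 21.

1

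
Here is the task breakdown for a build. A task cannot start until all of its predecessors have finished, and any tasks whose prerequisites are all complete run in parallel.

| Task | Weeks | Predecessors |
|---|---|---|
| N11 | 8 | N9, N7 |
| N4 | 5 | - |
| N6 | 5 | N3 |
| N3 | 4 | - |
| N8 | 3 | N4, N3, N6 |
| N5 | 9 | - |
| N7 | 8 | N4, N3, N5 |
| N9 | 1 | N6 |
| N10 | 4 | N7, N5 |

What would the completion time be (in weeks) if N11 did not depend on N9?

Before: longest chain N5→N7→N11 = 9+8+8 = 25, finish 25.
Dropping N9→N11 doesn't change N11's earliest start (17); another predecessor still binds.
After: N5→N7→N11 = 9+8+8 = 25 → 25 weeks.

25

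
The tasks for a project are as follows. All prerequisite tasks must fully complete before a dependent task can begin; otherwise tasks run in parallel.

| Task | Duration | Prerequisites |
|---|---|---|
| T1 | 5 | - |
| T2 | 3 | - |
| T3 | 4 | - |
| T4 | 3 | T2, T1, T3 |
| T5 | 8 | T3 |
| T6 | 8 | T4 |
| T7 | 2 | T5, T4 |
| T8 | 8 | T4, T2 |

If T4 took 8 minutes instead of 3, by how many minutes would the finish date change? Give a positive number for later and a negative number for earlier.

Actual critical path: T1→T4→T6 = 5+3+8 = 16 ⇒ 16 minutes.
T4 lies on that path, so at 8 minutes the path becomes 21 minutes.
That remains the longest chain; total 21 minutes.
Change in finish: 21 − 16 = +5 minutes.

5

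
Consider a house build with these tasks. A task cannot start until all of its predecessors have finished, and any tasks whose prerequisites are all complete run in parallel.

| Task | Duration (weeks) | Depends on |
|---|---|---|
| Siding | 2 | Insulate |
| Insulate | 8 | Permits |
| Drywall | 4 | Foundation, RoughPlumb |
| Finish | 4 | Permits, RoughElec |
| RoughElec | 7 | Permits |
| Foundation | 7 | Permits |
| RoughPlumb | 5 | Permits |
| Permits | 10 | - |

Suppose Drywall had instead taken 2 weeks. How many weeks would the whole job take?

21

Critical path before the change: Permits→Foundation→Drywall = 10+7+4 = 21 giving 21 weeks.
Since Drywall is critical, the -2 change carries straight to that chain (now 19 weeks).
New critical path: Permits→RoughElec→Finish = 10+7+4 = 21 ⇒ 21 weeks.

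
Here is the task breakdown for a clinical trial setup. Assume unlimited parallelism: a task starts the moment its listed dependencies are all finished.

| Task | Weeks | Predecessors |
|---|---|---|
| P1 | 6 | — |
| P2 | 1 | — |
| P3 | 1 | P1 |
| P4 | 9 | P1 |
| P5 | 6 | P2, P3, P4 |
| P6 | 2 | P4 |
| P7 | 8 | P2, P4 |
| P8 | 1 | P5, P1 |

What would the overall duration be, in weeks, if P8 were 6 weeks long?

27

As given, the longest chain is P1→P4→P7 = 6+9+8 = 23, so the finish is 23 weeks.
P8 has 1 week of float (longest path through it is 22).
New critical path: P1→P4→P5→P8 = 6+9+6+6 = 27 ⇒ 27 weeks.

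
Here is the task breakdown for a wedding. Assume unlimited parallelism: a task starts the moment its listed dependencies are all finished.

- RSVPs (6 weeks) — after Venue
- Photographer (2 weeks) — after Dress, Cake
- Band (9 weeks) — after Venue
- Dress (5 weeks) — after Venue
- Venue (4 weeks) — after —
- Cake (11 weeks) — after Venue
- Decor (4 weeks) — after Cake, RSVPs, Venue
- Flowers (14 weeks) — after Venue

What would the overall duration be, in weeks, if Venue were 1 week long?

Actual critical path: Venue→Cake→Decor = 4+11+4 = 19 ⇒ 19 weeks.
Since Venue is critical, the -3 change carries straight to that chain (now 16 weeks).
The critical path is still Venue→Cake→Decor; finish is now 16 weeks.

16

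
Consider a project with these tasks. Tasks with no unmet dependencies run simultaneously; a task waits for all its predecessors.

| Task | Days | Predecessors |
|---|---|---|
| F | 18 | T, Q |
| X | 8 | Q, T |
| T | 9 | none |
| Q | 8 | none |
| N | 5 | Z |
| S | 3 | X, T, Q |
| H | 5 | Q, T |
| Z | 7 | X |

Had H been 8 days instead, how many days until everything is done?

Baseline: T→X→Z→N = 9+8+7+5 = 29 → 29 days.
H is off the critical path — its longest chain is 14 days, giving 15 of slack.
No other chain overtakes it, so the finish is 29 days.

29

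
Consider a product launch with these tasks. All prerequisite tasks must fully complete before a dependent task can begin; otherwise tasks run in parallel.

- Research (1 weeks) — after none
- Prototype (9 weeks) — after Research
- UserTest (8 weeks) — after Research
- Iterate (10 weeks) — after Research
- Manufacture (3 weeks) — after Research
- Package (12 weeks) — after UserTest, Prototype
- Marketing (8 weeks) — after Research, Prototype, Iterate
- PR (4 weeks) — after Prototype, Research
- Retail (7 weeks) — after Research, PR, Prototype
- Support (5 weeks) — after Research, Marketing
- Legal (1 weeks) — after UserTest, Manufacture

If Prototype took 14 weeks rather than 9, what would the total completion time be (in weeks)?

Baseline: Research→Iterate→Marketing→Support = 1+10+8+5 = 24 → 24 weeks.
The longest path through Prototype is only 23 weeks, so Prototype has float 1.
Now Research→Prototype→Marketing→Support = 1+14+8+5 = 28 is longest, so the finish becomes 28 weeks.

28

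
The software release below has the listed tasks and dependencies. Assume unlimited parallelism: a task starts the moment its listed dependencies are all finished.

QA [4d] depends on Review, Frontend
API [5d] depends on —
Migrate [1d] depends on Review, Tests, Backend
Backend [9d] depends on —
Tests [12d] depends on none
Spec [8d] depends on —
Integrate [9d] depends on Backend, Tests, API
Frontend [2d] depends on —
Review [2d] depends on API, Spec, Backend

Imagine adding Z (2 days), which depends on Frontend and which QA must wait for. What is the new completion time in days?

Originally the project takes 21 days.
With Z inserted, QA now waits for max(Review, Frontend, Z).
New critical path: Tests→Integrate = 12+9 = 21 ⇒ 21 days.

21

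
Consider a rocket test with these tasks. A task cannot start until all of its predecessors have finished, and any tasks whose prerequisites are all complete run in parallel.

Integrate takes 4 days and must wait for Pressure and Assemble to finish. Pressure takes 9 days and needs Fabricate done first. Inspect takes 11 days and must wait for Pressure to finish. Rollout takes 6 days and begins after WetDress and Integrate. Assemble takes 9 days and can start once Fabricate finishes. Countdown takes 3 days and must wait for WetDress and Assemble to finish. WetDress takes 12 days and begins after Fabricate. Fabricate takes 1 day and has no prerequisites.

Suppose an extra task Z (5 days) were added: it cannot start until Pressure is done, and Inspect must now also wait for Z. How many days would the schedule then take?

26

Originally the schedule takes 21 days.
With Z inserted, Inspect now waits for max(Pressure, Z).
New critical path: Fabricate→Pressure→Z→Inspect = 1+9+5+11 = 26 ⇒ 26 days.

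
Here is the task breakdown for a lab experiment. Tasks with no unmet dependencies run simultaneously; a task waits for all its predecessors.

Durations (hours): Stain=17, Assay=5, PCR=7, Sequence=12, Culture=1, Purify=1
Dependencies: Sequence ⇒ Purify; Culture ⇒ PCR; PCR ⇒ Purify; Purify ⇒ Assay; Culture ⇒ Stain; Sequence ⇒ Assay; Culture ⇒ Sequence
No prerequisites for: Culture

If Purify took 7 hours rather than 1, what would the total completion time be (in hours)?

Baseline: Culture→Sequence→Purify→Assay = 1+12+1+5 = 19 → 19 hours.
Purify lies on that path, so at 7 hours the path becomes 25 hours.
No other chain overtakes it, so the finish is 25 hours.

25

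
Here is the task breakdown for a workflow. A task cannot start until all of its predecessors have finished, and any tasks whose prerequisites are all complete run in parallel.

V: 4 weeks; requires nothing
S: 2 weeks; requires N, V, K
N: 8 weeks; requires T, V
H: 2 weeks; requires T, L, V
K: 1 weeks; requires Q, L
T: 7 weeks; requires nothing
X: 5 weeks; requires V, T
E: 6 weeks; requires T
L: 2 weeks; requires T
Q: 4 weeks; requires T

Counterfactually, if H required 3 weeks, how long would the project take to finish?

The binding path is T→N→S = 7+8+2 = 17; finish at 17 weeks.
The longest path through H is only 11 weeks, so H has float 6.
No other chain overtakes it, so the finish is 17 weeks.

17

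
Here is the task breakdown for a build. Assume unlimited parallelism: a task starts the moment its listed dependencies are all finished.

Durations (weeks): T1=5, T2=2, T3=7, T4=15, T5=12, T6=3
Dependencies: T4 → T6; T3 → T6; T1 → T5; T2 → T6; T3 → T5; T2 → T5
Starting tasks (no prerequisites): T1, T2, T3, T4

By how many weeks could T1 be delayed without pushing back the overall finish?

T3→T5 = 7+12 = 19 sets the makespan at 19 weeks.
The longest chain containing T1 totals 17 weeks.
So T1 can slip 7 − 5 = 2 weeks.

2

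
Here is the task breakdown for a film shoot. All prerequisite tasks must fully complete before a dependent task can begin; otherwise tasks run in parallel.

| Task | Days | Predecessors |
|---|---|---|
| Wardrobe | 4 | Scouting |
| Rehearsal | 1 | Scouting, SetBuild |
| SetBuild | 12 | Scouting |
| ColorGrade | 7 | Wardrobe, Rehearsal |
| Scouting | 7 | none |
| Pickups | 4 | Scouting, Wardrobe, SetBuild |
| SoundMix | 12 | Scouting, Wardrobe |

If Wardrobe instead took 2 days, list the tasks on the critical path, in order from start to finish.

Scouting, SetBuild, Rehearsal, ColorGrade

Actual critical path: Scouting→SetBuild→Rehearsal→ColorGrade = 7+12+1+7 = 27 ⇒ 27 days.
Wardrobe has 4 days of float (longest path through it is 23).
The critical path is still Scouting→SetBuild→Rehearsal→ColorGrade; finish is now 27 days.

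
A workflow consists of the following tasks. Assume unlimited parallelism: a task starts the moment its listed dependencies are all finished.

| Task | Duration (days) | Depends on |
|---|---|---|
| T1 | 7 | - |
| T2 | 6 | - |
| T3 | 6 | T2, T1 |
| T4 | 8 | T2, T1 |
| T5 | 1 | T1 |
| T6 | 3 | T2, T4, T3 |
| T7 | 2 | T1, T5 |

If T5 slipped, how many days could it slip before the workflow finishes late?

8

T1→T4→T6 = 7+8+3 = 18 sets the makespan at 18 days.
T5 finishes as early as 8 and must finish by 16.
Float = 18 − 10 = 8.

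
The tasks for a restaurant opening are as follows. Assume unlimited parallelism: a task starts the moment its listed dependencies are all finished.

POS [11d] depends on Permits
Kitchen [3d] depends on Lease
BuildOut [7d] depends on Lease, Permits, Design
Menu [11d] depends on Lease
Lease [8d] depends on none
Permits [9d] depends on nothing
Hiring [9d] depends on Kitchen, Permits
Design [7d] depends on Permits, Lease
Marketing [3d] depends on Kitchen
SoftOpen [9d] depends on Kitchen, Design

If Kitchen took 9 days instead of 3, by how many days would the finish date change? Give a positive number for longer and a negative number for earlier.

1

Critical path before the change: Permits→Design→SoftOpen = 9+7+9 = 25 giving 25 days.
The longest path through Kitchen is only 20 days, so Kitchen has float 5.
The binding chain switches to Lease→Kitchen→Hiring = 8+9+9 = 26; finish 26 days.
Change in finish: 26 − 25 = +1 days.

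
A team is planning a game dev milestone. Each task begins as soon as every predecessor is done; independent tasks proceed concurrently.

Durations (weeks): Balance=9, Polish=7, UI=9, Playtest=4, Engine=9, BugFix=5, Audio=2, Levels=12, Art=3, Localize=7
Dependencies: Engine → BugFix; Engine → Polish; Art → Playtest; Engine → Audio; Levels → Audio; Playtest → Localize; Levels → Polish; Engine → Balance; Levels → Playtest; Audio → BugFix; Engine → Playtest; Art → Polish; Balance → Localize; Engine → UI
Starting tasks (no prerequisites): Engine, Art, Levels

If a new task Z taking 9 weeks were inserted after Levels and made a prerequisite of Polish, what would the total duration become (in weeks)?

28

Originally the job takes 25 weeks.
With Z inserted, Polish now waits for max(Levels, Engine, Art, Z).
New critical path: Levels→Z→Polish = 12+9+7 = 28 ⇒ 28 weeks.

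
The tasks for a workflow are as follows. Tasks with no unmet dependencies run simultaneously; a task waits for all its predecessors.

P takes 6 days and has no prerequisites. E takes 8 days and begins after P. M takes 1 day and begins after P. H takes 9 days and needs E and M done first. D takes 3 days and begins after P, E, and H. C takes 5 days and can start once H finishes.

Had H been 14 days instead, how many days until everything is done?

Baseline: P→E→H→C = 6+8+9+5 = 28 → 28 days.
H lies on that path, so at 14 days the path becomes 33 days.
No other chain overtakes it, so the finish is 33 days.

33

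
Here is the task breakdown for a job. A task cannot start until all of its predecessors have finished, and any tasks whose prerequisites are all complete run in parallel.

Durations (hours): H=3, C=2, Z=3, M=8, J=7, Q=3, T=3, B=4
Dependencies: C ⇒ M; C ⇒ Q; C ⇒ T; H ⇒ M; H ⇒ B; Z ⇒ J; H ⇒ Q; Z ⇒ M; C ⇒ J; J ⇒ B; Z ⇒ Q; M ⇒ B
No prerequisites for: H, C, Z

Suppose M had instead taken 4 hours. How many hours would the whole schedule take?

14

As given, the longest chain is H→M→B = 3+8+4 = 15, so the finish is 15 hours.
Since M is critical, the -4 change carries straight to that chain (now 11 hours).
New critical path: Z→J→B = 3+7+4 = 14 ⇒ 14 hours.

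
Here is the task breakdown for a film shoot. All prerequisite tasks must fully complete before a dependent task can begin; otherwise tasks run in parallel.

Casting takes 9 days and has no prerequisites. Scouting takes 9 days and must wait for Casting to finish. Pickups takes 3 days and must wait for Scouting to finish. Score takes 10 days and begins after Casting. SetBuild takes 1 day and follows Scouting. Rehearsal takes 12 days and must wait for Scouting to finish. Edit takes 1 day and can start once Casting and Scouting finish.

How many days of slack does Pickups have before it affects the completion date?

The longest chain is Casting→Scouting→Rehearsal = 9+9+12 = 30; overall finish 30 days.
Longest path through Pickups: 21 days (earliest finish 21, latest finish 30).
Float = 30 − 21 = 9.

9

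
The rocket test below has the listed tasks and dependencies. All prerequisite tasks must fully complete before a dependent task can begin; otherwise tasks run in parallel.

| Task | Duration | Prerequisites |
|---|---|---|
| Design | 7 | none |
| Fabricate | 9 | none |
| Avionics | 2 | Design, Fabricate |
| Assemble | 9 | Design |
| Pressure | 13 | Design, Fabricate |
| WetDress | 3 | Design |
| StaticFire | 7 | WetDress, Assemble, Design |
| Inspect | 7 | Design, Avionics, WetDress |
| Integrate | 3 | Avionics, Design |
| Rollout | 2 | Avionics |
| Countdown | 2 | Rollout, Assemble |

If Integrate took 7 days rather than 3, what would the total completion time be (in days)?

As given, the longest chain is Design→Assemble→StaticFire = 7+9+7 = 23, so the finish is 23 days.
Integrate is off the critical path — its longest chain is 14 days, giving 9 of slack.
That remains the longest chain; total 23 days.

23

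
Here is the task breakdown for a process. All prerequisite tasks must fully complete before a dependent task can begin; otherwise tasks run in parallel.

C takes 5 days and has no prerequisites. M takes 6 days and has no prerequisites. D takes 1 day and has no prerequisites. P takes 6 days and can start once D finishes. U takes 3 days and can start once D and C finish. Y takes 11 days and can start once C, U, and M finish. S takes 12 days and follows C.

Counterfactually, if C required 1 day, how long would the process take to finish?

17

As given, the longest chain is C→U→Y = 5+3+11 = 19, so the finish is 19 days.
C lies on that path, so at 1 day the path becomes 15 days.
Now M→Y = 6+11 = 17 is longest, so the finish becomes 17 days.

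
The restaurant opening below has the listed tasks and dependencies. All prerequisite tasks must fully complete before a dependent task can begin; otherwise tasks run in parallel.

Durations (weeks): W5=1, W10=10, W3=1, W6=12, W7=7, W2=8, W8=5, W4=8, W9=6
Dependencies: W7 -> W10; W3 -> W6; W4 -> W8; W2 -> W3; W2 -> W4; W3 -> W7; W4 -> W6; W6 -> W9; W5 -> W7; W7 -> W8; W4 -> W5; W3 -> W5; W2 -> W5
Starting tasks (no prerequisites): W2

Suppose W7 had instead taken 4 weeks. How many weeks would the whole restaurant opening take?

34

Baseline: W2→W4→W5→W7→W10 = 8+8+1+7+10 = 34 → 34 weeks.
Since W7 is critical, the -3 change carries straight to that chain (now 31 weeks).
Now W2→W4→W6→W9 = 8+8+12+6 = 34 is longest, so the finish becomes 34 weeks.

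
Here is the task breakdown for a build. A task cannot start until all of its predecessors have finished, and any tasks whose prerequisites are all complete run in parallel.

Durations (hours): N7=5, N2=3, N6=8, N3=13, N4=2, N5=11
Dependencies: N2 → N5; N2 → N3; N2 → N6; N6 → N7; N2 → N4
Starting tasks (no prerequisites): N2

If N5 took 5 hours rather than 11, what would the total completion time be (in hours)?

Critical path before the change: N2→N3 = 3+13 = 16 giving 16 hours.
The longest path through N5 is only 14 hours, so N5 has float 2.
No other chain overtakes it, so the finish is 16 hours.

16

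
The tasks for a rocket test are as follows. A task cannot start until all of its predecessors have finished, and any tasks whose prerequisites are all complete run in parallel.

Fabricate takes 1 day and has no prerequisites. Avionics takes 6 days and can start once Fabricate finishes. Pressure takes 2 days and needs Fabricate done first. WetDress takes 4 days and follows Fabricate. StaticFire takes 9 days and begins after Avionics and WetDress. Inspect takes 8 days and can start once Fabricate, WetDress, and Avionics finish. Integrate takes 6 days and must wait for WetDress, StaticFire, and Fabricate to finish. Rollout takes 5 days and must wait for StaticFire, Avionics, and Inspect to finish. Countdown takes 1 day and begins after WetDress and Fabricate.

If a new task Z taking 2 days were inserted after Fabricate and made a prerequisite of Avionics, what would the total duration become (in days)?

Originally the rocket test takes 22 days.
With Z inserted, Avionics now waits for max(Fabricate, Z).
New critical path: Fabricate→Z→Avionics→StaticFire→Integrate = 1+2+6+9+6 = 24 ⇒ 24 days.

24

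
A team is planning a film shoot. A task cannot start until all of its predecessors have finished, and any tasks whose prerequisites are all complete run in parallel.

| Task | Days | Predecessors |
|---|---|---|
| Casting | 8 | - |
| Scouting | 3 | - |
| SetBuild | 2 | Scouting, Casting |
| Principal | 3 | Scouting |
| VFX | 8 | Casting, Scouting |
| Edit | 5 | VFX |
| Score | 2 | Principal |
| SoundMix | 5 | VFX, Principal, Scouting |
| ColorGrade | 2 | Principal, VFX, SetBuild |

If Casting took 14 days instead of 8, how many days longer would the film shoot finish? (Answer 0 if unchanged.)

As given, the longest chain is Casting→VFX→Edit = 8+8+5 = 21, so the finish is 21 days.
Casting is on the critical path; changing it to 14 makes that path 27 days.
No other chain overtakes it, so the finish is 27 days.
Change in finish: 27 − 21 = +6 days.

6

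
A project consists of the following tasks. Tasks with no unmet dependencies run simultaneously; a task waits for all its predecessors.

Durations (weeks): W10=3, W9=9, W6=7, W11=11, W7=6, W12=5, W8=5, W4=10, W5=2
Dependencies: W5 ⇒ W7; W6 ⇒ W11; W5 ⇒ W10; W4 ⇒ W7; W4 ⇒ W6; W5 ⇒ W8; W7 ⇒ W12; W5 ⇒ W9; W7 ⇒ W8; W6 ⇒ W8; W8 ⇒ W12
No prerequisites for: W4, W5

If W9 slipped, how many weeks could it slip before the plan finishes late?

17

Critical path: W4→W6→W11 = 10+7+11 = 28, so the finish is 28 weeks.
W9 finishes as early as 11 and must finish by 28.
So W9 can slip 28 − 11 = 17 weeks.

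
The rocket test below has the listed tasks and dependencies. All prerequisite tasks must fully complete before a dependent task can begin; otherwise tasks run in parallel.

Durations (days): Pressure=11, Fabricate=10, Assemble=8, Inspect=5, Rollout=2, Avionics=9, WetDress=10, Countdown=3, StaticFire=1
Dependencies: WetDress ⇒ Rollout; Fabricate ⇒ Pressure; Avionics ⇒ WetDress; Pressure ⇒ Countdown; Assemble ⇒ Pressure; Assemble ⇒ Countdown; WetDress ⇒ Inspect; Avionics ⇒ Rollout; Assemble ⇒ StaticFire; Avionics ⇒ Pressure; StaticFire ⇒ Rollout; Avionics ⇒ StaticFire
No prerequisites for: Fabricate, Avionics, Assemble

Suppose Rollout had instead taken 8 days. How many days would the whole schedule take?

27

Actual critical path: Fabricate→Pressure→Countdown = 10+11+3 = 24 ⇒ 24 days.
Rollout has 3 days of float (longest path through it is 21).
Now Avionics→WetDress→Rollout = 9+10+8 = 27 is longest, so the finish becomes 27 days.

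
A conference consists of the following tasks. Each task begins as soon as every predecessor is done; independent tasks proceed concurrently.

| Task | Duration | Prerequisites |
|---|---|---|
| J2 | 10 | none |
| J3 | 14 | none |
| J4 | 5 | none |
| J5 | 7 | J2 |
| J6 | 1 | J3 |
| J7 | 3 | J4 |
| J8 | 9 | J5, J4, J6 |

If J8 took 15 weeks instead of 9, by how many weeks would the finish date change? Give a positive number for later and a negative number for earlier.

6

The binding path is J2→J5→J8 = 10+7+9 = 26; finish at 26 weeks.
J8 lies on that path, so at 15 weeks the path becomes 32 weeks.
The critical path is still J2→J5→J8; finish is now 32 weeks.
Change in finish: 32 − 26 = +6 weeks.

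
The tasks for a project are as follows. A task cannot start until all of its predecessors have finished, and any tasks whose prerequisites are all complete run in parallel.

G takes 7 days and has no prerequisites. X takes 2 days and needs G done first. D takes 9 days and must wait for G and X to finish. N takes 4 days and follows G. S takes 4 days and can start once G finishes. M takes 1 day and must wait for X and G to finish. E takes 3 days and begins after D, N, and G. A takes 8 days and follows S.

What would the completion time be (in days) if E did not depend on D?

Before: longest chain G→X→D→E = 7+2+9+3 = 21, finish 21.
Without D→E, E's earliest start moves from 18 to 11.
New critical path: G→S→A = 7+4+8 = 19 ⇒ 19 days.

19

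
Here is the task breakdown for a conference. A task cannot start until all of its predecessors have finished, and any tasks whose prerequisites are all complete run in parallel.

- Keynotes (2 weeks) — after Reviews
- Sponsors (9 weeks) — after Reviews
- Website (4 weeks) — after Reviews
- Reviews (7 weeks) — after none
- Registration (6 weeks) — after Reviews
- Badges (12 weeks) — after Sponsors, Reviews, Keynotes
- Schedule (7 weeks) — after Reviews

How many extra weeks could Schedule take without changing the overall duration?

Critical path: Reviews→Sponsors→Badges = 7+9+12 = 28, so the finish is 28 weeks.
The longest chain containing Schedule totals 14 weeks.
Float = 28 − 14 = 14.

14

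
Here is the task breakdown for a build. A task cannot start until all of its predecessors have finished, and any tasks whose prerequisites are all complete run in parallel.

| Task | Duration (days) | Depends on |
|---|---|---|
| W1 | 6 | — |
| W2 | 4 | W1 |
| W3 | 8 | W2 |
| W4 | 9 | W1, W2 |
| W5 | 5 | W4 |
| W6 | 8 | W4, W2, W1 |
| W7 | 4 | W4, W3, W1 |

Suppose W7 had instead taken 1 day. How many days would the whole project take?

The binding path is W1→W2→W4→W6 = 6+4+9+8 = 27; finish at 27 days.
W7 is off the critical path — its longest chain is 23 days, giving 4 of slack.
No other chain overtakes it, so the finish is 27 days.

27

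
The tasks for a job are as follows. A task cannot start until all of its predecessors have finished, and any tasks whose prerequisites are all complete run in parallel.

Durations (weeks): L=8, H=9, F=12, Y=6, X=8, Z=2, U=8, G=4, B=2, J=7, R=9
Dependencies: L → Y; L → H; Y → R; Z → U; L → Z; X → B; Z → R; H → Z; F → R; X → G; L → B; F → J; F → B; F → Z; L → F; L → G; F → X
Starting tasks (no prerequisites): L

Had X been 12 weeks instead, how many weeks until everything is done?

36

Actual critical path: L→F→X→G = 8+12+8+4 = 32 ⇒ 32 weeks.
X is on the critical path; changing it to 12 makes that path 36 weeks.
No other chain overtakes it, so the finish is 36 weeks.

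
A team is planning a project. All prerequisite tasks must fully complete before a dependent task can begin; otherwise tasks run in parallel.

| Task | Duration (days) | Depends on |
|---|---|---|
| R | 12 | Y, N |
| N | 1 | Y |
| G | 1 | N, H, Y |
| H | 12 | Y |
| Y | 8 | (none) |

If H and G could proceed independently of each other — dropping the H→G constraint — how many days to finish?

With the dependency in place, Y→N→R = 8+1+12 = 21 sets the finish at 21 days.
Without H→G, G's earliest start moves from 20 to 9.
After: Y→N→R = 8+1+12 = 21 → 21 days.

21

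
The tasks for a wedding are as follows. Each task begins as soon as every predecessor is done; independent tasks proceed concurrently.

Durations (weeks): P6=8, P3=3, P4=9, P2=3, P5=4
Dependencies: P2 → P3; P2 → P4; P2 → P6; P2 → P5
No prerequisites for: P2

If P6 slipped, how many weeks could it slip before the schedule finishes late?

1

Critical path: P2→P4 = 3+9 = 12, so the finish is 12 weeks.
The longest chain containing P6 totals 11 weeks.
Slack of P6 = 4 − 3 = 1 week.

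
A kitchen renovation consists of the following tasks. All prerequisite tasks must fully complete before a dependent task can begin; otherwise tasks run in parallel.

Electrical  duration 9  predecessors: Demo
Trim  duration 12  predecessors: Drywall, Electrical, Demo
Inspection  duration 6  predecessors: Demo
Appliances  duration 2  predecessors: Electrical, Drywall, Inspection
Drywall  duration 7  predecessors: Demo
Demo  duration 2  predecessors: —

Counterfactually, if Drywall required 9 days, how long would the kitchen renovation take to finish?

As given, the longest chain is Demo→Electrical→Trim = 2+9+12 = 23, so the finish is 23 days.
The longest path through Drywall is only 21 days, so Drywall has float 2.
That remains the longest chain; total 23 days.

23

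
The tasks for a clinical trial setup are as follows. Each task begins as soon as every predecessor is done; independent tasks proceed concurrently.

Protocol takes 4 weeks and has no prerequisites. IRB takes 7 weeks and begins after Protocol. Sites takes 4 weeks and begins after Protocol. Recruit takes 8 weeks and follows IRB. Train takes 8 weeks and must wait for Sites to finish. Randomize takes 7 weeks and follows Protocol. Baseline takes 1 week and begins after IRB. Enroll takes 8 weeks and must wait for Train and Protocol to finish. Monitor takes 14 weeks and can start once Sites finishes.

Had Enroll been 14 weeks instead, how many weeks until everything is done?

30

Critical path before the change: Protocol→Sites→Train→Enroll = 4+4+8+8 = 24 giving 24 weeks.
Enroll is on the critical path; changing it to 14 makes that path 30 weeks.
No other chain overtakes it, so the finish is 30 weeks.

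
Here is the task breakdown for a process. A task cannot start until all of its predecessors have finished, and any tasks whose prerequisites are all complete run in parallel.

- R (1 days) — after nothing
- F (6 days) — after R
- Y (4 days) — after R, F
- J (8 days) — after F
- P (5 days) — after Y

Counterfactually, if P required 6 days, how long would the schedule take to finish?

17

As given, the longest chain is R→F→Y→P = 1+6+4+5 = 16, so the finish is 16 days.
P is on the critical path; changing it to 6 makes that path 17 days.
The critical path is still R→F→Y→P; finish is now 17 days.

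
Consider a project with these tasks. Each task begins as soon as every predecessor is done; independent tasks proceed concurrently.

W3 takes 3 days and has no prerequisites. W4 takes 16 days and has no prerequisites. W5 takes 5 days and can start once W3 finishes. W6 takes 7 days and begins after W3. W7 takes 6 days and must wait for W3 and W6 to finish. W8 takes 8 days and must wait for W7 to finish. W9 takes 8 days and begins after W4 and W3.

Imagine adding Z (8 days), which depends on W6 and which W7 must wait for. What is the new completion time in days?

Originally the schedule takes 24 days.
With Z inserted, W7 now waits for max(W3, W6, Z).
New critical path: W3→W6→Z→W7→W8 = 3+7+8+6+8 = 32 ⇒ 32 days.

32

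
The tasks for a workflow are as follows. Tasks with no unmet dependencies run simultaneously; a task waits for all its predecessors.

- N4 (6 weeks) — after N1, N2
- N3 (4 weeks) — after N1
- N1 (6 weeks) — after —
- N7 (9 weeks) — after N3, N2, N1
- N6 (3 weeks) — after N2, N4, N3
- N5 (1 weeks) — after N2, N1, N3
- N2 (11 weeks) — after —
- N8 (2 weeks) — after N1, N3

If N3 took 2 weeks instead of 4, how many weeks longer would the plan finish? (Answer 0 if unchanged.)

0

Actual critical path: N2→N4→N6 = 11+6+3 = 20 ⇒ 20 weeks.
N3 is off the critical path — its longest chain is 19 weeks, giving 1 of slack.
The critical path is still N2→N4→N6; finish is now 20 weeks.
Change in finish: 20 − 20 = +0 weeks.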